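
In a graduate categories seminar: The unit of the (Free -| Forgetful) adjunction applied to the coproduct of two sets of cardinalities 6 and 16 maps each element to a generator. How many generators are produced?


The unit eta_X: X -> U(F(X)) of the Free-Forgetful adjunction
maps each element of X to a generator of F(X). For X = S + T (disjoint
union in Set), |S + T| = |S| + |T|.
Total mappings = 6 + 16 = 22.

22


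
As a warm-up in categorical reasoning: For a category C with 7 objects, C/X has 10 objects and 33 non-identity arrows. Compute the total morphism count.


In the slice category C/X, objects are morphisms to X.
Identity morphisms: 10 (one per object of C/X).
Non-identity morphisms: 33.
Total = 10 + 33 = 43

43


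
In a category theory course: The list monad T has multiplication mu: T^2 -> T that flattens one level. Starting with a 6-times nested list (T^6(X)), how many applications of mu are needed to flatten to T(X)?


Each application of mu: T^2 -> T removes one layer of nesting.
Starting at depth 6 (i.e., T^6(X)), we need to reach T(X).
Number of mu applications = 6 - 1 = 5

5


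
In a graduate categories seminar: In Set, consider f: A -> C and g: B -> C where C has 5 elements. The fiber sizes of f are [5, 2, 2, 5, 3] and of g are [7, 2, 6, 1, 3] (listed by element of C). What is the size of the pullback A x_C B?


The pullback A x_C B consists of pairs (a, b) with f(a) = g(b).
For each element c in C, the fiber product has |f^-1(c)| * |g^-1(c)| elements.
Summing over C: 5 * 7 + 2 * 2 + 2 * 6 + 5 * 1 + 3 * 3
= 35 + 4 + 12 + 5 + 9 = 65

65


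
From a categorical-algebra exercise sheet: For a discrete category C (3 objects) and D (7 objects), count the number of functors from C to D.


A functor from a discrete category C to D is determined by
where each object maps. Each of the 3 objects of C can map
to any of the 7 objects of D independently.
Number of functors = 7^3 = 343

343


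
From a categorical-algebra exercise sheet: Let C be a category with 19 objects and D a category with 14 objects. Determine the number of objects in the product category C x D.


The product category C x D has objects that are pairs (c, d).
Number of pairs = |Ob(C)| * |Ob(D)| = 19 * 14 = 266

266


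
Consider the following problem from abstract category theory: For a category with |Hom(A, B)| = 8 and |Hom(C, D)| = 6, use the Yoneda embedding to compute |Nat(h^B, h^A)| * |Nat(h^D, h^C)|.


By the Yoneda lemma, Nat(h^B, h^A) is isomorphic to Hom(A, B),
so |Nat(h^B, h^A)| = |Hom(A, B)| and |Nat(h^D, h^C)| = |Hom(C, D)|.
|Hom(A, B)| = 8, |Hom(C, D)| = 6.
|Nat(h^B, h^A) x Nat(h^D, h^C)| = 8 * 6 = 48

48


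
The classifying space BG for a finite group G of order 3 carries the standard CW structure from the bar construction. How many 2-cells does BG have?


In the bar-construction CW model of BG, the n-cells are indexed by
n-tuples [g_1|...|g_n] of non-identity elements of G (degenerate
simplices with some g_i = e do not contribute cells), so there are
(|G| - 1)^n n-cells.
For dim = 2 with |G| = 3:
cells = (3 - 1)^2 = 2^2 = 4

4


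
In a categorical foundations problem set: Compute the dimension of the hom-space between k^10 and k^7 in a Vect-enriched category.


In Vect-enriched categories, Hom(k^n, k^m) is the space of m x n matrices.
dim(Hom(k^10, k^7)) = 7 * 10 = 70

70


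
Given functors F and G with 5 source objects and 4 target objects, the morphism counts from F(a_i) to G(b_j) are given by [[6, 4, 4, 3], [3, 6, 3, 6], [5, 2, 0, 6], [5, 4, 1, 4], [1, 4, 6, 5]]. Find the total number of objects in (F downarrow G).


Objects of (F downarrow G) are triples (a, b, h: F(a)->G(b)).
The count equals the sum of all entries in the hom-matrix.
sum(row 0) = 17
sum(row 1) = 18
sum(row 2) = 13
sum(row 3) = 14
sum(row 4) = 16
Grand total = 78

78


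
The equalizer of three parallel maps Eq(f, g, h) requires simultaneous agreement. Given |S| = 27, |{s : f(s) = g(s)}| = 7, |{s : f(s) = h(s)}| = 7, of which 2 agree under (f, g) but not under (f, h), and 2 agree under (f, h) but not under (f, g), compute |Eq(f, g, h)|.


Eq(f, g, h) is the triple-agreement set: points in S where all three
maps take the same value. Using inclusion-exclusion on the pairwise data:
Pair (f, g) agrees on 7 points; pair (f, h) on 7 points.
Points agreeing under (f, g) but not (f, h) = 2; under (f, h) but not (f, g) = 2.
Triple-agreement = agreement-in-(f, g) minus points that agree under (f, g) but not (f, h):
|Eq(f, g, h)| = 7 - 2 = 5
(cross-check via (f, h): 7 - 2 = 5.)

5


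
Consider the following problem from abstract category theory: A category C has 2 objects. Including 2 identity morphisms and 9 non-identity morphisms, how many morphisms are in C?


Each object has an identity morphism, giving 2 identities.
Adding the 9 non-identity morphisms:
Total = 2 + 9 = 11

11


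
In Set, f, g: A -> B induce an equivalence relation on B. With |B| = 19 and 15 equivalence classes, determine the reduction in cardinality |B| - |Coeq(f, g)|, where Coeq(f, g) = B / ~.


The coequalizer Coeq(f, g) = B / ~ has one element per equivalence class.
|B| = 19, |Coeq(f, g)| = 15.
|B| - |Coeq(f, g)| = 19 - 15 = 4.

4


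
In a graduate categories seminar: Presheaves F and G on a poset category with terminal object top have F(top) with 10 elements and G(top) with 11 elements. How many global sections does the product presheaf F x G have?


Global sections of a presheaf on a poset with terminal top satisfy
Gamma(H) ~ H(top). Presheaves admit pointwise products, so
(F x G)(top) = F(top) x G(top) (Cartesian product).
|Gamma(F x G)| = |F(top)| * |G(top)| = 10 * 11 = 110.

110


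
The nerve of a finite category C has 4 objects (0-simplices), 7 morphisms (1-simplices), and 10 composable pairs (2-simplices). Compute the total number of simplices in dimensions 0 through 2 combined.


The 2-skeleton of the nerve N(C) consists of simplices in dimensions 0, 1, 2:
  |N(C)_0| = 4 (objects)
  |N(C)_1| = 7 (morphisms)
  |N(C)_2| = 10 (composable pairs)
Total = 4 + 7 + 10 = 21

21


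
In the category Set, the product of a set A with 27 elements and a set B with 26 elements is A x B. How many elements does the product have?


In Set, the product A x B is the Cartesian product.
By the universal property, |A x B| = |A| * |B|.
|A x B| = 27 * 26 = 702

702


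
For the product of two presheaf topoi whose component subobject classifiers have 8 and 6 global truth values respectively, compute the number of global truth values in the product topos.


In a product of presheaf topoi E_1 x E_2, the subobject classifier
is Omega = Omega_1 x Omega_2 (componentwise), so
|Omega(top)| = |Omega_1(top_1)| * |Omega_2(top_2)|.
= 8 * 6 = 48.

48


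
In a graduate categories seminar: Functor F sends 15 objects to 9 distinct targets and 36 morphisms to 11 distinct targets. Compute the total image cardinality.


The image of F consists of distinct objects and distinct morphisms.
|Im(F)| on objects = 9
|Im(F)| on morphisms = 11
Total image cardinality = 9 + 11 = 20

20


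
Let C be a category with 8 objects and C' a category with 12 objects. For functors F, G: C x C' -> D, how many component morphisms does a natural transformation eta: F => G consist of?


A natural transformation eta: F => G assigns one component morphism per
object of the domain category.
The domain is the product category C x C', so
|Ob(C x C')| = |Ob(C)| * |Ob(C')| = 8 * 12 = 96.
Therefore eta has 96 component morphisms.

96


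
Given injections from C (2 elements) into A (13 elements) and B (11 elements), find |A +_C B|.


The pushout A +_C B identifies the images of C in A and B.
|A +_C B| = |A| + |B| - |C| (for injections).
= 13 + 11 - 2 = 22

22


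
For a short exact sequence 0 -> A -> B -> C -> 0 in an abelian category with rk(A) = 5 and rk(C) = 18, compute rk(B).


For a short exact sequence 0 -> A -> B -> C -> 0,
rank is additive: rank(B) = rank(A) + rank(C).
rank(B) = 5 + 18 = 23

23


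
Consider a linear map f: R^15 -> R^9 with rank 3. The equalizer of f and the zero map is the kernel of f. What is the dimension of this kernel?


The equalizer of f and the zero map is ker(f).
By the rank-nullity theorem: dim(ker(f)) = dim(domain) - rank(f).
dim(ker(f)) = 15 - 3 = 12

12


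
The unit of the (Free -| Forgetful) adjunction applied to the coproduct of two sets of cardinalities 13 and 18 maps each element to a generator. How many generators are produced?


The unit eta_X: X -> U(F(X)) of the Free-Forgetful adjunction
maps each element of X to a generator of F(X). For X = S + T (disjoint
union in Set), |S + T| = |S| + |T|.
Total mappings = 13 + 18 = 31.

31


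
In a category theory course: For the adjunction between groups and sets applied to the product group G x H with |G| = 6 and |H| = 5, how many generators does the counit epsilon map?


The counit epsilon_K: F(U(K)) -> K of the Free-Forgetful adjunction
maps |K| generators of F(U(K)) into K. For K = G x H (the product group),
|G x H| = |G| * |H|.
Total generators mapped = 6 * 5 = 30.

30


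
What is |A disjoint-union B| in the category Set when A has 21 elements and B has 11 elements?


In Set, the coproduct A + B is the disjoint union.
|A + B| = |A| + |B| = 21 + 11 = 32

32


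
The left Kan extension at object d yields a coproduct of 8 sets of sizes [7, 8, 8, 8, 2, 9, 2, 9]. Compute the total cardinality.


Pointwise, the left Kan extension (Lan_F H)(d) is the colimit, indexed
by the comma category (F downarrow d), of H composed with the
projection (F downarrow d) -> C. Here that colimit is given
as a coproduct (disjoint union) of sets, so its cardinality is the
sum of the sizes of the summands.
Coproduct of sets with sizes: 7 + 8 + 8 + 8 + 2 + 9 + 2 + 9
= 53

53


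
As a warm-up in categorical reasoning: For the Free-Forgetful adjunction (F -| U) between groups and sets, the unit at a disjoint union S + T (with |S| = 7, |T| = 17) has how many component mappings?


The unit eta_X: X -> U(F(X)) of the Free-Forgetful adjunction
maps each element of X to a generator of F(X). For X = S + T (disjoint
union in Set), |S + T| = |S| + |T|.
Total mappings = 7 + 17 = 24.

24


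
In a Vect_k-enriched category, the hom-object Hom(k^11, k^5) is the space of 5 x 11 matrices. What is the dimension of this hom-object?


In Vect-enriched categories, Hom(k^n, k^m) is the space of m x n matrices.
dim(Hom(k^11, k^5)) = 5 * 11 = 55

55


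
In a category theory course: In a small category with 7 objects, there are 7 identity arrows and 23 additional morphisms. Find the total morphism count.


Each object has an identity morphism, giving 7 identities.
Adding the 23 non-identity morphisms:
Total = 7 + 23 = 30

30


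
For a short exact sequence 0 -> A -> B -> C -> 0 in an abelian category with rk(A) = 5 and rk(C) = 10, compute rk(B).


For a short exact sequence 0 -> A -> B -> C -> 0,
rank is additive: rank(B) = rank(A) + rank(C).
rank(B) = 5 + 10 = 15

15


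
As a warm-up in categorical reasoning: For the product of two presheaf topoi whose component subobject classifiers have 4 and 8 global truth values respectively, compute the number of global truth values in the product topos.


In a product of presheaf topoi E_1 x E_2, the subobject classifier
is Omega = Omega_1 x Omega_2 (componentwise), so
|Omega(top)| = |Omega_1(top_1)| * |Omega_2(top_2)|.
= 4 * 8 = 32.

32


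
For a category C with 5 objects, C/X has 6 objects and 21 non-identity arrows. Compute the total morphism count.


In the slice category C/X, objects are morphisms to X.
Identity morphisms: 6 (one per object of C/X).
Non-identity morphisms: 21.
Total = 6 + 21 = 27

27


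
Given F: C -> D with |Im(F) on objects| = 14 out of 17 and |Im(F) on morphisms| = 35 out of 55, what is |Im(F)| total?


The image of F consists of distinct objects and distinct morphisms.
|Im(F)| on objects = 14
|Im(F)| on morphisms = 35
Total image cardinality = 14 + 35 = 49

49


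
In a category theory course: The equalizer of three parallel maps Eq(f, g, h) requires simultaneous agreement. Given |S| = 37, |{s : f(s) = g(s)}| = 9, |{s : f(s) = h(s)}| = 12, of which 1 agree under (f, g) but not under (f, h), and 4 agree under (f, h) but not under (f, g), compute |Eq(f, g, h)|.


Eq(f, g, h) is the triple-agreement set: points in S where all three
maps take the same value. Using inclusion-exclusion on the pairwise data:
Pair (f, g) agrees on 9 points; pair (f, h) on 12 points.
Points agreeing under (f, g) but not (f, h) = 1; under (f, h) but not (f, g) = 4.
Triple-agreement = agreement-in-(f, g) minus points that agree under (f, g) but not (f, h):
|Eq(f, g, h)| = 9 - 1 = 8
(cross-check via (f, h): 12 - 4 = 8.)

8


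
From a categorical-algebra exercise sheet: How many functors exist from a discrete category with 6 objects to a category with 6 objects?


A functor from a discrete category C to D is determined by
where each object maps. Each of the 6 objects of C can map
to any of the 6 objects of D independently.
Number of functors = 6^6 = 46656

46656


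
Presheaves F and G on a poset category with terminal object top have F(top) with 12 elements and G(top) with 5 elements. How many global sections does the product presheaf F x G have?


Global sections of a presheaf on a poset with terminal top satisfy
Gamma(H) ~ H(top). Presheaves admit pointwise products, so
(F x G)(top) = F(top) x G(top) (Cartesian product).
|Gamma(F x G)| = |F(top)| * |G(top)| = 12 * 5 = 60.

60


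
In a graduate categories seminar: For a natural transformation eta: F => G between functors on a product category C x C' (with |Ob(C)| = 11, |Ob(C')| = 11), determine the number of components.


A natural transformation eta: F => G assigns one component morphism per
object of the domain category.
The domain is the product category C x C', so
|Ob(C x C')| = |Ob(C)| * |Ob(C')| = 11 * 11 = 121.
Therefore eta has 121 component morphisms.

121


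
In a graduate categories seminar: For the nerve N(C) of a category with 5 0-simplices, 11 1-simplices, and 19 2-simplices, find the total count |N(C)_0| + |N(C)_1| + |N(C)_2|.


The 2-skeleton of the nerve N(C) consists of simplices in dimensions 0, 1, 2:
  |N(C)_0| = 5 (objects)
  |N(C)_1| = 11 (morphisms)
  |N(C)_2| = 19 (composable pairs)
Total = 5 + 11 + 19 = 35

35


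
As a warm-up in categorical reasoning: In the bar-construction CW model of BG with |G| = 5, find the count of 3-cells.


In the bar-construction CW model of BG, the n-cells are indexed by
n-tuples [g_1|...|g_n] of non-identity elements of G (degenerate
simplices with some g_i = e do not contribute cells), so there are
(|G| - 1)^n n-cells.
For dim = 3 with |G| = 5:
cells = (5 - 1)^3 = 4^3 = 64

64


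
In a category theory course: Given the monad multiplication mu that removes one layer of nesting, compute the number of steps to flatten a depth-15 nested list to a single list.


Each application of mu: T^2 -> T removes one layer of nesting.
Starting at depth 15 (i.e., T^15(X)), we need to reach T(X).
Number of mu applications = 15 - 1 = 14

14


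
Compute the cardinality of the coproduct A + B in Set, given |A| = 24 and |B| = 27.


In Set, the coproduct A + B is the disjoint union.
|A + B| = |A| + |B| = 24 + 27 = 51

51


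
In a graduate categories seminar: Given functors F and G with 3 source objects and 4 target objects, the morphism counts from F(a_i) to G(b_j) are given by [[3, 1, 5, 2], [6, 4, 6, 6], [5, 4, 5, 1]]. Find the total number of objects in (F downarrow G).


Objects of (F downarrow G) are triples (a, b, h: F(a)->G(b)).
The count equals the sum of all entries in the hom-matrix.
sum(row 0) = 11
sum(row 1) = 22
sum(row 2) = 15
Grand total = 48

48


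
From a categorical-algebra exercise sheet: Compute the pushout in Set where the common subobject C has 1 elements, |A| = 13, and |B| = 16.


The pushout A +_C B identifies the images of C in A and B.
|A +_C B| = |A| + |B| - |C| (for injections).
= 13 + 16 - 1 = 28

28


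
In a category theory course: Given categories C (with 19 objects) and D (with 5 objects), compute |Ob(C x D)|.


The product category C x D has objects that are pairs (c, d).
Number of pairs = |Ob(C)| * |Ob(D)| = 19 * 5 = 95

95


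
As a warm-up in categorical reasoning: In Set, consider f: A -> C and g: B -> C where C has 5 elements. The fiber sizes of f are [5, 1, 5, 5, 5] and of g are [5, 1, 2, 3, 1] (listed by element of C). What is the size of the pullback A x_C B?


The pullback A x_C B consists of pairs (a, b) with f(a) = g(b).
For each element c in C, the fiber product has |f^-1(c)| * |g^-1(c)| elements.
Summing over C: 5 * 5 + 1 * 1 + 5 * 2 + 5 * 3 + 5 * 1
= 25 + 1 + 10 + 15 + 5 = 56

56


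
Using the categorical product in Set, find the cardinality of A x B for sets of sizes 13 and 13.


In Set, the product A x B is the Cartesian product.
By the universal property, |A x B| = |A| * |B|.
|A x B| = 13 * 13 = 169

169


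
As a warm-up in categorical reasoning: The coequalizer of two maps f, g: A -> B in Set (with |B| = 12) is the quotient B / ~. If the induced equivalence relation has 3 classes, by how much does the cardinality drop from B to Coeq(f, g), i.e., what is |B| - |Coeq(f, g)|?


The coequalizer Coeq(f, g) = B / ~ has one element per equivalence class.
|B| = 12, |Coeq(f, g)| = 3.
|B| - |Coeq(f, g)| = 12 - 3 = 9.

9


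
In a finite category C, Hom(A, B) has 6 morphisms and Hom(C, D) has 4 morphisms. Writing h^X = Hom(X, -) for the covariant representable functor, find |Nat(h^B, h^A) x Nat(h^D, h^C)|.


By the Yoneda lemma, Nat(h^B, h^A) is isomorphic to Hom(A, B),
so |Nat(h^B, h^A)| = |Hom(A, B)| and |Nat(h^D, h^C)| = |Hom(C, D)|.
|Hom(A, B)| = 6, |Hom(C, D)| = 4.
|Nat(h^B, h^A) x Nat(h^D, h^C)| = 6 * 4 = 24

24


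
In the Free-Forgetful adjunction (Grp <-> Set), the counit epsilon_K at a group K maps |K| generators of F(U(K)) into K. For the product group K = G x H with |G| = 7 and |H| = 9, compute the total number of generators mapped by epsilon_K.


The counit epsilon_K: F(U(K)) -> K of the Free-Forgetful adjunction
maps |K| generators of F(U(K)) into K. For K = G x H (the product group),
|G x H| = |G| * |H|.
Total generators mapped = 7 * 9 = 63.

63


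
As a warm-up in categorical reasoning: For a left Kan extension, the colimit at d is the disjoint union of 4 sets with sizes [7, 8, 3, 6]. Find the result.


Pointwise, the left Kan extension (Lan_F H)(d) is the colimit, indexed
by the comma category (F downarrow d), of H composed with the
projection (F downarrow d) -> C. Here that colimit is given
as a coproduct (disjoint union) of sets, so its cardinality is the
sum of the sizes of the summands.
Coproduct of sets with sizes: 7 + 8 + 3 + 6
= 24

24


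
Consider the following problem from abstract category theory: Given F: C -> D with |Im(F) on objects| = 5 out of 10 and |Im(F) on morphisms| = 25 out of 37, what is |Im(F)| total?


The image of F consists of distinct objects and distinct morphisms.
|Im(F)| on objects = 5
|Im(F)| on morphisms = 25
Total image cardinality = 5 + 25 = 30

30


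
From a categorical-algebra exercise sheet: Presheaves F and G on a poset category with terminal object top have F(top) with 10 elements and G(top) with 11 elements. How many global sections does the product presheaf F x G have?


Global sections of a presheaf on a poset with terminal top satisfy
Gamma(H) ~ H(top). Presheaves admit pointwise products, so
(F x G)(top) = F(top) x G(top) (Cartesian product).
|Gamma(F x G)| = |F(top)| * |G(top)| = 10 * 11 = 110.

110


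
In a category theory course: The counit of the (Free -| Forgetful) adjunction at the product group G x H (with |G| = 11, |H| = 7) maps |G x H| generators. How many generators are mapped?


The counit epsilon_K: F(U(K)) -> K of the Free-Forgetful adjunction
maps |K| generators of F(U(K)) into K. For K = G x H (the product group),
|G x H| = |G| * |H|.
Total generators mapped = 11 * 7 = 77.

77


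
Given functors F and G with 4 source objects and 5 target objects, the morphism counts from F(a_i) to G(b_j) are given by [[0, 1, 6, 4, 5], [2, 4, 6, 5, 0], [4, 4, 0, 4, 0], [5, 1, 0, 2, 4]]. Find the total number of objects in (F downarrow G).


Objects of (F downarrow G) are triples (a, b, h: F(a)->G(b)).
The count equals the sum of all entries in the hom-matrix.
sum(row 0) = 16
sum(row 1) = 17
sum(row 2) = 12
sum(row 3) = 12
Grand total = 57

57


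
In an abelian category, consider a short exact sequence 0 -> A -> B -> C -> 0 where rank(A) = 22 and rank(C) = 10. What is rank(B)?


For a short exact sequence 0 -> A -> B -> C -> 0,
rank is additive: rank(B) = rank(A) + rank(C).
rank(B) = 22 + 10 = 32

32


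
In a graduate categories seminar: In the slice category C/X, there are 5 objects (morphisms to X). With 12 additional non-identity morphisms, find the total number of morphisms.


In the slice category C/X, objects are morphisms to X.
Identity morphisms: 5 (one per object of C/X).
Non-identity morphisms: 12.
Total = 5 + 12 = 17

17


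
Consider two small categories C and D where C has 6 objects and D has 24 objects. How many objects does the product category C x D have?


The product category C x D has objects that are pairs (c, d).
Number of pairs = |Ob(C)| * |Ob(D)| = 6 * 24 = 144

144


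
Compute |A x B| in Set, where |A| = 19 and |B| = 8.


In Set, the product A x B is the Cartesian product.
By the universal property, |A x B| = |A| * |B|.
|A x B| = 19 * 8 = 152

152


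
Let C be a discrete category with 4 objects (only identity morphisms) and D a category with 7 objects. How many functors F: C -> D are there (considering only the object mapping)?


A functor from a discrete category C to D is determined by
where each object maps. Each of the 4 objects of C can map
to any of the 7 objects of D independently.
Number of functors = 7^4 = 2401

2401


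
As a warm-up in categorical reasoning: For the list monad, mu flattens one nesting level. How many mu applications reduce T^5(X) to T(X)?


Each application of mu: T^2 -> T removes one layer of nesting.
Starting at depth 5 (i.e., T^5(X)), we need to reach T(X).
Number of mu applications = 5 - 1 = 4

4


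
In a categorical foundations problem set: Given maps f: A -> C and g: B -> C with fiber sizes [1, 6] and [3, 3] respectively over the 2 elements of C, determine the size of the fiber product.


The pullback A x_C B consists of pairs (a, b) with f(a) = g(b).
For each element c in C, the fiber product has |f^-1(c)| * |g^-1(c)| elements.
Summing over C: 1 * 3 + 6 * 3
= 3 + 18 = 21

21


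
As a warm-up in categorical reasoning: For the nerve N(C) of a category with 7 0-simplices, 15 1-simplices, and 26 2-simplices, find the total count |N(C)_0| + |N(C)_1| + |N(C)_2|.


The 2-skeleton of the nerve N(C) consists of simplices in dimensions 0, 1, 2:
  |N(C)_0| = 7 (objects)
  |N(C)_1| = 15 (morphisms)
  |N(C)_2| = 26 (composable pairs)
Total = 7 + 15 + 26 = 48

48


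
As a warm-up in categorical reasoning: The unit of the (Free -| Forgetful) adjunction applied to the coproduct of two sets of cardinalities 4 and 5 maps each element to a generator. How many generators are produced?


The unit eta_X: X -> U(F(X)) of the Free-Forgetful adjunction
maps each element of X to a generator of F(X). For X = S + T (disjoint
union in Set), |S + T| = |S| + |T|.
Total mappings = 4 + 5 = 9.

9


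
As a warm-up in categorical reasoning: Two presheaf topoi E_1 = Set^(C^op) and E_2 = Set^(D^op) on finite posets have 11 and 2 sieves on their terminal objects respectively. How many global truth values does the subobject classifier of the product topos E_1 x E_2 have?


In a product of presheaf topoi E_1 x E_2, the subobject classifier
is Omega = Omega_1 x Omega_2 (componentwise), so
|Omega(top)| = |Omega_1(top_1)| * |Omega_2(top_2)|.
= 11 * 2 = 22.

22


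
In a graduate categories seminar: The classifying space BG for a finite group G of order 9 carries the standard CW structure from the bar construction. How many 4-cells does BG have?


In the bar-construction CW model of BG, the n-cells are indexed by
n-tuples [g_1|...|g_n] of non-identity elements of G (degenerate
simplices with some g_i = e do not contribute cells), so there are
(|G| - 1)^n n-cells.
For dim = 4 with |G| = 9:
cells = (9 - 1)^4 = 8^4 = 4096

4096


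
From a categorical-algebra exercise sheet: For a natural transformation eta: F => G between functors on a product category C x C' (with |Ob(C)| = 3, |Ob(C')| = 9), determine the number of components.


A natural transformation eta: F => G assigns one component morphism per
object of the domain category.
The domain is the product category C x C', so
|Ob(C x C')| = |Ob(C)| * |Ob(C')| = 3 * 9 = 27.
Therefore eta has 27 component morphisms.

27


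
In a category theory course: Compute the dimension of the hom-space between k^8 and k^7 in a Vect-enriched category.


In Vect-enriched categories, Hom(k^n, k^m) is the space of m x n matrices.
dim(Hom(k^8, k^7)) = 7 * 8 = 56

56


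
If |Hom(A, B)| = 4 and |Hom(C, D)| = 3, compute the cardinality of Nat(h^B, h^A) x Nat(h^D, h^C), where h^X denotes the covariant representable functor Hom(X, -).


By the Yoneda lemma, Nat(h^B, h^A) is isomorphic to Hom(A, B),
so |Nat(h^B, h^A)| = |Hom(A, B)| and |Nat(h^D, h^C)| = |Hom(C, D)|.
|Hom(A, B)| = 4, |Hom(C, D)| = 3.
|Nat(h^B, h^A) x Nat(h^D, h^C)| = 4 * 3 = 12

12


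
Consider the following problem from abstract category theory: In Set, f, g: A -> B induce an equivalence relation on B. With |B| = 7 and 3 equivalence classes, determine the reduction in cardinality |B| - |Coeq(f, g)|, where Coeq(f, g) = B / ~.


The coequalizer Coeq(f, g) = B / ~ has one element per equivalence class.
|B| = 7, |Coeq(f, g)| = 3.
|B| - |Coeq(f, g)| = 7 - 3 = 4.

4


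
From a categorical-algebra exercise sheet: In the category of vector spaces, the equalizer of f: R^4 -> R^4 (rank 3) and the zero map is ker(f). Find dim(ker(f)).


The equalizer of f and the zero map is ker(f).
By the rank-nullity theorem: dim(ker(f)) = dim(domain) - rank(f).
dim(ker(f)) = 4 - 3 = 1

1


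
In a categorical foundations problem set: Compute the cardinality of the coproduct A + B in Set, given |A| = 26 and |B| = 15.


In Set, the coproduct A + B is the disjoint union.
|A + B| = |A| + |B| = 26 + 15 = 41

41


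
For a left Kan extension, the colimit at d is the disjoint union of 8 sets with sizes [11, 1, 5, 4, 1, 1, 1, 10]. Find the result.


Pointwise, the left Kan extension (Lan_F H)(d) is the colimit, indexed
by the comma category (F downarrow d), of H composed with the
projection (F downarrow d) -> C. Here that colimit is given
as a coproduct (disjoint union) of sets, so its cardinality is the
sum of the sizes of the summands.
Coproduct of sets with sizes: 11 + 1 + 5 + 4 + 1 + 1 + 1 + 10
= 34

34


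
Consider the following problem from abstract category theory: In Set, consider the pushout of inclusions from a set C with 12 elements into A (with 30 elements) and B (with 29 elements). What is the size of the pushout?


The pushout A +_C B identifies the images of C in A and B.
|A +_C B| = |A| + |B| - |C| (for injections).
= 30 + 29 - 12 = 47

47


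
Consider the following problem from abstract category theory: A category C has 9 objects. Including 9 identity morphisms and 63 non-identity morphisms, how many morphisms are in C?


Each object has an identity morphism, giving 9 identities.
Adding the 63 non-identity morphisms:
Total = 9 + 63 = 72

72


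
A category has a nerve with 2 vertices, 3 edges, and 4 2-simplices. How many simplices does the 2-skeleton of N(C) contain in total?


The 2-skeleton of the nerve N(C) consists of simplices in dimensions 0, 1, 2:
  |N(C)_0| = 2 (objects)
  |N(C)_1| = 3 (morphisms)
  |N(C)_2| = 4 (composable pairs)
Total = 2 + 3 + 4 = 9

9


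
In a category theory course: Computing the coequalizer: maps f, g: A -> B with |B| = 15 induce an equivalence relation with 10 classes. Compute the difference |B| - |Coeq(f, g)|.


The coequalizer Coeq(f, g) = B / ~ has one element per equivalence class.
|B| = 15, |Coeq(f, g)| = 10.
|B| - |Coeq(f, g)| = 15 - 10 = 5.

5


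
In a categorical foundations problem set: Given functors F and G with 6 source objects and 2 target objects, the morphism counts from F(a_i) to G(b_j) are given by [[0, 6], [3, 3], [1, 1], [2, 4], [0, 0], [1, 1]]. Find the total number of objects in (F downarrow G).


Objects of (F downarrow G) are triples (a, b, h: F(a)->G(b)).
The count equals the sum of all entries in the hom-matrix.
sum(row 0) = 6
sum(row 1) = 6
sum(row 2) = 2
sum(row 3) = 6
sum(row 4) = 0
sum(row 5) = 2
Grand total = 22

22


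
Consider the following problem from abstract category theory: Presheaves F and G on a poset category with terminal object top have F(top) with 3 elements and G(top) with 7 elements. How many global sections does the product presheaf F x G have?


Global sections of a presheaf on a poset with terminal top satisfy
Gamma(H) ~ H(top). Presheaves admit pointwise products, so
(F x G)(top) = F(top) x G(top) (Cartesian product).
|Gamma(F x G)| = |F(top)| * |G(top)| = 3 * 7 = 21.

21


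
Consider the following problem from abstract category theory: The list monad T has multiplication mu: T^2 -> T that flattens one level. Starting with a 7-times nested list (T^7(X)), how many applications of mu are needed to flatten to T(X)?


Each application of mu: T^2 -> T removes one layer of nesting.
Starting at depth 7 (i.e., T^7(X)), we need to reach T(X).
Number of mu applications = 7 - 1 = 6

6


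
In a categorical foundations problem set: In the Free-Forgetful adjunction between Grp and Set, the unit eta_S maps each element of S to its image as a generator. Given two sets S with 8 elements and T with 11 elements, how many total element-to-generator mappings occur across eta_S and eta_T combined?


The unit eta_X: X -> U(F(X)) of the Free-Forgetful adjunction
maps each element of X to a generator of F(X). For X = S + T (disjoint
union in Set), |S + T| = |S| + |T|.
Total mappings = 8 + 11 = 19.

19


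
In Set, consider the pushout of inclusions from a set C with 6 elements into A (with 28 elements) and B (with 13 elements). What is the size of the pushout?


The pushout A +_C B identifies the images of C in A and B.
|A +_C B| = |A| + |B| - |C| (for injections).
= 28 + 13 - 6 = 35

35


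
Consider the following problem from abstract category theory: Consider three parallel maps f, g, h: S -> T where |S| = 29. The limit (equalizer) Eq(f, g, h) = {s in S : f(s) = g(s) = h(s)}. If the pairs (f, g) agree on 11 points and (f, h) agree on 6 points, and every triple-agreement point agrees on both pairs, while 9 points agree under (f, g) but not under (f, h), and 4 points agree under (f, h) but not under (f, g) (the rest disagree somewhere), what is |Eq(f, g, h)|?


Eq(f, g, h) is the triple-agreement set: points in S where all three
maps take the same value. Using inclusion-exclusion on the pairwise data:
Pair (f, g) agrees on 11 points; pair (f, h) on 6 points.
Points agreeing under (f, g) but not (f, h) = 9; under (f, h) but not (f, g) = 4.
Triple-agreement = agreement-in-(f, g) minus points that agree under (f, g) but not (f, h):
|Eq(f, g, h)| = 11 - 9 = 2
(cross-check via (f, h): 6 - 4 = 2.)

2


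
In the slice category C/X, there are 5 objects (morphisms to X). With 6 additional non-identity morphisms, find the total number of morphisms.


In the slice category C/X, objects are morphisms to X.
Identity morphisms: 5 (one per object of C/X).
Non-identity morphisms: 6.
Total = 5 + 6 = 11

11


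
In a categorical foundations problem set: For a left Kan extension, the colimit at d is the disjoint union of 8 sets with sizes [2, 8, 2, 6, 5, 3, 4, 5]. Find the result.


Pointwise, the left Kan extension (Lan_F H)(d) is the colimit, indexed
by the comma category (F downarrow d), of H composed with the
projection (F downarrow d) -> C. Here that colimit is given
as a coproduct (disjoint union) of sets, so its cardinality is the
sum of the sizes of the summands.
Coproduct of sets with sizes: 2 + 8 + 2 + 6 + 5 + 3 + 4 + 5
= 35

35


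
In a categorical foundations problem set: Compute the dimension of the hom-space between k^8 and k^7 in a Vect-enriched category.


In Vect-enriched categories, Hom(k^n, k^m) is the space of m x n matrices.
dim(Hom(k^8, k^7)) = 7 * 8 = 56

56


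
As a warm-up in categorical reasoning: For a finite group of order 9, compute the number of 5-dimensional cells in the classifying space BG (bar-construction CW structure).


In the bar-construction CW model of BG, the n-cells are indexed by
n-tuples [g_1|...|g_n] of non-identity elements of G (degenerate
simplices with some g_i = e do not contribute cells), so there are
(|G| - 1)^n n-cells.
For dim = 5 with |G| = 9:
cells = (9 - 1)^5 = 8^5 = 32768

32768


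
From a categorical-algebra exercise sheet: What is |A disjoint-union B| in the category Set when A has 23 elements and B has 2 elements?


In Set, the coproduct A + B is the disjoint union.
|A + B| = |A| + |B| = 23 + 2 = 25

25


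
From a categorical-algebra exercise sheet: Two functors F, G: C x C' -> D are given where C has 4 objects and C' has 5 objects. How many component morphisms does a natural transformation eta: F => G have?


A natural transformation eta: F => G assigns one component morphism per
object of the domain category.
The domain is the product category C x C', so
|Ob(C x C')| = |Ob(C)| * |Ob(C')| = 4 * 5 = 20.
Therefore eta has 20 component morphisms.

20


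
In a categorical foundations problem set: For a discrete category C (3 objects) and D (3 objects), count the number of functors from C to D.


A functor from a discrete category C to D is determined by
where each object maps. Each of the 3 objects of C can map
to any of the 3 objects of D independently.
Number of functors = 3^3 = 27

27


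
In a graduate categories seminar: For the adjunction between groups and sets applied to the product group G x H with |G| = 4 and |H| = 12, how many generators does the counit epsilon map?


The counit epsilon_K: F(U(K)) -> K of the Free-Forgetful adjunction
maps |K| generators of F(U(K)) into K. For K = G x H (the product group),
|G x H| = |G| * |H|.
Total generators mapped = 4 * 12 = 48.

48


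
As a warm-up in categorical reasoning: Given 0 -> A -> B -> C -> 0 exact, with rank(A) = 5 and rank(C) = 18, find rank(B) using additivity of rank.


For a short exact sequence 0 -> A -> B -> C -> 0,
rank is additive: rank(B) = rank(A) + rank(C).
rank(B) = 5 + 18 = 23

23


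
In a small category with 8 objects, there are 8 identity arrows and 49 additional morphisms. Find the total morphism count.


Each object has an identity morphism, giving 8 identities.
Adding the 49 non-identity morphisms:
Total = 8 + 49 = 57

57


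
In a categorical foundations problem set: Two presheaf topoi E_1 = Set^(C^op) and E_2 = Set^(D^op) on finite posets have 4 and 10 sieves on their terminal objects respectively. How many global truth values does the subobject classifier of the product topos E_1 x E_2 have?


In a product of presheaf topoi E_1 x E_2, the subobject classifier
is Omega = Omega_1 x Omega_2 (componentwise), so
|Omega(top)| = |Omega_1(top_1)| * |Omega_2(top_2)|.
= 4 * 10 = 40.

40


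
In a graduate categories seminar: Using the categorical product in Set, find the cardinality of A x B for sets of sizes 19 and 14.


In Set, the product A x B is the Cartesian product.
By the universal property, |A x B| = |A| * |B|.
|A x B| = 19 * 14 = 266

266


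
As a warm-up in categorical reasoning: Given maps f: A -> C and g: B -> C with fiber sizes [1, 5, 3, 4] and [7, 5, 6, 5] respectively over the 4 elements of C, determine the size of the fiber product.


The pullback A x_C B consists of pairs (a, b) with f(a) = g(b).
For each element c in C, the fiber product has |f^-1(c)| * |g^-1(c)| elements.
Summing over C: 1 * 7 + 5 * 5 + 3 * 6 + 4 * 5
= 7 + 25 + 18 + 20 = 70

70


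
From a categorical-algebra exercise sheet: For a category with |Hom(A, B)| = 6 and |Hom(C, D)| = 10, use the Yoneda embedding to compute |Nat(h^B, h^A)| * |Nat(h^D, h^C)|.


By the Yoneda lemma, Nat(h^B, h^A) is isomorphic to Hom(A, B),
so |Nat(h^B, h^A)| = |Hom(A, B)| and |Nat(h^D, h^C)| = |Hom(C, D)|.
|Hom(A, B)| = 6, |Hom(C, D)| = 10.
|Nat(h^B, h^A) x Nat(h^D, h^C)| = 6 * 10 = 60

60


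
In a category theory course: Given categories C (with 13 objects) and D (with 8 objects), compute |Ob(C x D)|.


The product category C x D has objects that are pairs (c, d).
Number of pairs = |Ob(C)| * |Ob(D)| = 13 * 8 = 104

104


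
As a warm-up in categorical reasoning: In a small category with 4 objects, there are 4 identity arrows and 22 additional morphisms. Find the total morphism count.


Each object has an identity morphism, giving 4 identities.
Adding the 22 non-identity morphisms:
Total = 4 + 22 = 26

26


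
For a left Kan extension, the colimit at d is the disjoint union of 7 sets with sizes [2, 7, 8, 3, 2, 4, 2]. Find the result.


Pointwise, the left Kan extension (Lan_F H)(d) is the colimit, indexed
by the comma category (F downarrow d), of H composed with the
projection (F downarrow d) -> C. Here that colimit is given
as a coproduct (disjoint union) of sets, so its cardinality is the
sum of the sizes of the summands.
Coproduct of sets with sizes: 2 + 7 + 8 + 3 + 2 + 4 + 2
= 28

28


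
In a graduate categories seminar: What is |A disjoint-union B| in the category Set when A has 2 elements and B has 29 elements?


In Set, the coproduct A + B is the disjoint union.
|A + B| = |A| + |B| = 2 + 29 = 31

31


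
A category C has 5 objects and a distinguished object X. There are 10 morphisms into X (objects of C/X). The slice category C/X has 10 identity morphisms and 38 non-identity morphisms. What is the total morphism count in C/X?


In the slice category C/X, objects are morphisms to X.
Identity morphisms: 10 (one per object of C/X).
Non-identity morphisms: 38.
Total = 10 + 38 = 48

48


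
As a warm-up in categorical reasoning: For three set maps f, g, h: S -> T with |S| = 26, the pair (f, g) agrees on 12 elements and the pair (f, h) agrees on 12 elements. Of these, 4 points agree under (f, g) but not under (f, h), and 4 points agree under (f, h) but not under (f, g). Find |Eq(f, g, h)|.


Eq(f, g, h) is the triple-agreement set: points in S where all three
maps take the same value. Using inclusion-exclusion on the pairwise data:
Pair (f, g) agrees on 12 points; pair (f, h) on 12 points.
Points agreeing under (f, g) but not (f, h) = 4; under (f, h) but not (f, g) = 4.
Triple-agreement = agreement-in-(f, g) minus points that agree under (f, g) but not (f, h):
|Eq(f, g, h)| = 12 - 4 = 8
(cross-check via (f, h): 12 - 4 = 8.)

8


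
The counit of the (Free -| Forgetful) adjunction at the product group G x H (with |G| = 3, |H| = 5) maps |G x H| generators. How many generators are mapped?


The counit epsilon_K: F(U(K)) -> K of the Free-Forgetful adjunction
maps |K| generators of F(U(K)) into K. For K = G x H (the product group),
|G x H| = |G| * |H|.
Total generators mapped = 3 * 5 = 15.

15


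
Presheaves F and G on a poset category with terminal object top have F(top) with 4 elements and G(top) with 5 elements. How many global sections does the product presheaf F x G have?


Global sections of a presheaf on a poset with terminal top satisfy
Gamma(H) ~ H(top). Presheaves admit pointwise products, so
(F x G)(top) = F(top) x G(top) (Cartesian product).
|Gamma(F x G)| = |F(top)| * |G(top)| = 4 * 5 = 20.

20


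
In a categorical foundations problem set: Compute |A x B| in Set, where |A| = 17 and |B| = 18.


In Set, the product A x B is the Cartesian product.
By the universal property, |A x B| = |A| * |B|.
|A x B| = 17 * 18 = 306

306


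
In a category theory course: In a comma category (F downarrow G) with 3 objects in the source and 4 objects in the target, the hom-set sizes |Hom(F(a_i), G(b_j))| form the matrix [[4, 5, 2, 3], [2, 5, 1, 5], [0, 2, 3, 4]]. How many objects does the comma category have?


Objects of (F downarrow G) are triples (a, b, h: F(a)->G(b)).
The count equals the sum of all entries in the hom-matrix.
sum(row 0) = 14
sum(row 1) = 13
sum(row 2) = 9
Grand total = 36

36
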